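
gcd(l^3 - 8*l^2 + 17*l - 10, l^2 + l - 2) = l - 1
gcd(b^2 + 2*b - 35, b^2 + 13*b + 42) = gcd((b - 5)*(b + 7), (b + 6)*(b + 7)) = b + 7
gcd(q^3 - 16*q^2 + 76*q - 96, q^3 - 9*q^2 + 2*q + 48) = q - 8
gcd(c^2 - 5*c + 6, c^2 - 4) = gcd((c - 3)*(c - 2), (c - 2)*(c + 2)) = c - 2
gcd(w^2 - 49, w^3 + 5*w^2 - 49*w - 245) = w^2 - 49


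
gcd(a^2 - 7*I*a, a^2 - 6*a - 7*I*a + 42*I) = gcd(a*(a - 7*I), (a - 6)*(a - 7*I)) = a - 7*I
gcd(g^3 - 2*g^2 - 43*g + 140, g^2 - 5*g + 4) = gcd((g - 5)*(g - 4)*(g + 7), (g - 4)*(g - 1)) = g - 4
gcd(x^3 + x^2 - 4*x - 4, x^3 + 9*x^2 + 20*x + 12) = x^2 + 3*x + 2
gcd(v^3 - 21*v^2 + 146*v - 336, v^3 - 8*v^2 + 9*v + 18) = v - 6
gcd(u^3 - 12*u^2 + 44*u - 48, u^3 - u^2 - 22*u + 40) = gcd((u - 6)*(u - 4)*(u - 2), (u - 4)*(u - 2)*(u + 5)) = u^2 - 6*u + 8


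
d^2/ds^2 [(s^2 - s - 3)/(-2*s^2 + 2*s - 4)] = 5*(3*s^2 - 3*s - 1)/(s^6 - 3*s^5 + 9*s^4 - 13*s^3 + 18*s^2 - 12*s + 8)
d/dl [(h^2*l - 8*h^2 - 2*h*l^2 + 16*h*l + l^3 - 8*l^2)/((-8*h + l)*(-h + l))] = (8*h^2 - 16*h*l + 56*h + l^2)/(64*h^2 - 16*h*l + l^2)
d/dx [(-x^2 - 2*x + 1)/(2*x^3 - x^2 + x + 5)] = (-2*(x + 1)*(2*x^3 - x^2 + x + 5) + (x^2 + 2*x - 1)*(6*x^2 - 2*x + 1))/(2*x^3 - x^2 + x + 5)^2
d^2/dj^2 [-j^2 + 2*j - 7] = -2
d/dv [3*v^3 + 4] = 9*v^2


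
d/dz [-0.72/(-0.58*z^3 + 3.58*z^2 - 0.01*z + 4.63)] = (-1.2528*z^2 + 5.1552*z - 0.0072)/(0.58*z^3 - 3.58*z^2 + 0.01*z - 4.63)^2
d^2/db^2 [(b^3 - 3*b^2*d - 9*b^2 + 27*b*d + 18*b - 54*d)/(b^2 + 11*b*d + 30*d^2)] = 4*(62*b^3*d^2 + 63*b^3*d + 9*b^3 + 630*b^2*d^3 + 405*b^2*d^2 - 81*b^2*d + 1350*b*d^4 - 1215*b*d^3 - 1701*b*d^2 - 1350*d^5 - 8505*d^4 - 5427*d^3)/(b^6 + 33*b^5*d + 453*b^4*d^2 + 3311*b^3*d^3 + 13590*b^2*d^4 + 29700*b*d^5 + 27000*d^6)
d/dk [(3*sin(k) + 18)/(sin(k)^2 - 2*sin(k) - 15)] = 3*(-12*sin(k) + cos(k)^2 - 4)*cos(k)/((sin(k) - 5)^2*(sin(k) + 3)^2)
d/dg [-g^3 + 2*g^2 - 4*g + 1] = -3*g^2 + 4*g - 4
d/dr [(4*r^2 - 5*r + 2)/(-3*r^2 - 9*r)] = (-17*r^2 + 4*r + 6)/(3*r^2*(r^2 + 6*r + 9))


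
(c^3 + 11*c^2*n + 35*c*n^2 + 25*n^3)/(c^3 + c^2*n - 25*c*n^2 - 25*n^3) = (c + 5*n)/(c - 5*n)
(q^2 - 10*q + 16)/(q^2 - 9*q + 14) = (q - 8)/(q - 7)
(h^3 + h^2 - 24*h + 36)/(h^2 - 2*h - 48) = (h^2 - 5*h + 6)/(h - 8)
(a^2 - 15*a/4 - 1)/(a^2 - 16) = (a + 1/4)/(a + 4)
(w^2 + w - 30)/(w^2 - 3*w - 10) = (w + 6)/(w + 2)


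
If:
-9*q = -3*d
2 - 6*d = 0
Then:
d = 1/3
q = 1/9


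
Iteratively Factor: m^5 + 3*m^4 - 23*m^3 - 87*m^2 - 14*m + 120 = (m - 1)*(m^4 + 4*m^3 - 19*m^2 - 106*m - 120) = (m - 1)*(m + 3)*(m^3 + m^2 - 22*m - 40) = (m - 5)*(m - 1)*(m + 3)*(m^2 + 6*m + 8) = (m - 5)*(m - 1)*(m + 2)*(m + 3)*(m + 4)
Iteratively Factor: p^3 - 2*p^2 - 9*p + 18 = (p + 3)*(p^2 - 5*p + 6) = (p - 2)*(p + 3)*(p - 3)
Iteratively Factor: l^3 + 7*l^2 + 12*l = (l + 3)*(l^2 + 4*l) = (l + 3)*(l + 4)*(l)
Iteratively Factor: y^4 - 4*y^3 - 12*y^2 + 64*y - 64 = (y - 2)*(y^3 - 2*y^2 - 16*y + 32) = (y - 2)^2*(y^2 - 16) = (y - 2)^2*(y + 4)*(y - 4)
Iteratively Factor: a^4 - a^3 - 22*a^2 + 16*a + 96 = (a - 3)*(a^3 + 2*a^2 - 16*a - 32) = (a - 3)*(a + 2)*(a^2 - 16) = (a - 4)*(a - 3)*(a + 2)*(a + 4)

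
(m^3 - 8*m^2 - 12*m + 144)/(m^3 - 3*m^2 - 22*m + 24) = (m - 6)/(m - 1)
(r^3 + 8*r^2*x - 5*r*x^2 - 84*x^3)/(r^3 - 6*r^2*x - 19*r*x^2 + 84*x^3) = (-r - 7*x)/(-r + 7*x)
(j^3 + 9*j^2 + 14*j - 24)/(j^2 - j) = j + 10 + 24/j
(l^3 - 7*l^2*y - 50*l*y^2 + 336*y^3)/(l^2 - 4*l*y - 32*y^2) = (l^2 + l*y - 42*y^2)/(l + 4*y)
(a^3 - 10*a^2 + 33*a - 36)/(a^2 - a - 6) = (a^2 - 7*a + 12)/(a + 2)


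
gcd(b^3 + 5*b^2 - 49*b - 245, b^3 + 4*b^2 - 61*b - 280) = b^2 + 12*b + 35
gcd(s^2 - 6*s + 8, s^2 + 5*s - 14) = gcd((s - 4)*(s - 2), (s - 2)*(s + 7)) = s - 2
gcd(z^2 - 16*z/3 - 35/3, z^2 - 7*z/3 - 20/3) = z + 5/3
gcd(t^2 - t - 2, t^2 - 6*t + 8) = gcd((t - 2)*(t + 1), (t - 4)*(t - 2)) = t - 2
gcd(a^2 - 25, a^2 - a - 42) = 1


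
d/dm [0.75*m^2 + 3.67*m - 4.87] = 1.5*m + 3.67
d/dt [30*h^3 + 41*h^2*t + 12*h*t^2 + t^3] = 41*h^2 + 24*h*t + 3*t^2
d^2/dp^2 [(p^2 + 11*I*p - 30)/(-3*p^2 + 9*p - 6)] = (p^3*(-6 - 22*I) + 192*p^2 + p*(-540 + 132*I) + 412 - 132*I)/(3*p^6 - 27*p^5 + 99*p^4 - 189*p^3 + 198*p^2 - 108*p + 24)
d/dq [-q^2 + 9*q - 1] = 9 - 2*q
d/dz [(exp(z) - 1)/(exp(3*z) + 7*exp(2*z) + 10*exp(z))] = 2*(-exp(3*z) - 2*exp(2*z) + 7*exp(z) + 5)*exp(-z)/(exp(4*z) + 14*exp(3*z) + 69*exp(2*z) + 140*exp(z) + 100)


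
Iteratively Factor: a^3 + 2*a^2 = (a)*(a^2 + 2*a) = a^2*(a + 2)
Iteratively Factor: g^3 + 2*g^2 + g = (g + 1)*(g^2 + g) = g*(g + 1)*(g + 1)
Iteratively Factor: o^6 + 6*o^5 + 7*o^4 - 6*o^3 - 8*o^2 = (o + 4)*(o^5 + 2*o^4 - o^3 - 2*o^2) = (o + 1)*(o + 4)*(o^4 + o^3 - 2*o^2) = (o + 1)*(o + 2)*(o + 4)*(o^3 - o^2) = (o - 1)*(o + 1)*(o + 2)*(o + 4)*(o^2) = o*(o - 1)*(o + 1)*(o + 2)*(o + 4)*(o)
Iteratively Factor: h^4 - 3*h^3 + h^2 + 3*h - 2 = (h - 1)*(h^3 - 2*h^2 - h + 2) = (h - 2)*(h - 1)*(h^2 - 1) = (h - 2)*(h - 1)^2*(h + 1)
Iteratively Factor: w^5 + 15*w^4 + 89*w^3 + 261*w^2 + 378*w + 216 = (w + 3)*(w^4 + 12*w^3 + 53*w^2 + 102*w + 72) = (w + 3)^2*(w^3 + 9*w^2 + 26*w + 24) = (w + 2)*(w + 3)^2*(w^2 + 7*w + 12) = (w + 2)*(w + 3)^3*(w + 4)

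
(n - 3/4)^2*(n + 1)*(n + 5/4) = n^4 + 3*n^3/4 - 25*n^2/16 - 39*n/64 + 45/64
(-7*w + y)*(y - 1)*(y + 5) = -7*w*y^2 - 28*w*y + 35*w + y^3 + 4*y^2 - 5*y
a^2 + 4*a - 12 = (a - 2)*(a + 6)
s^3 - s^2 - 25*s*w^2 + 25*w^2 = (s - 1)*(s - 5*w)*(s + 5*w)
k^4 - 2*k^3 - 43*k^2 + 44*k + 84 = (k - 7)*(k - 2)*(k + 1)*(k + 6)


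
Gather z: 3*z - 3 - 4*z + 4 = 1 - z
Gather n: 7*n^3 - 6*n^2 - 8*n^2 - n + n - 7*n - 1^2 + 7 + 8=7*n^3 - 14*n^2 - 7*n + 14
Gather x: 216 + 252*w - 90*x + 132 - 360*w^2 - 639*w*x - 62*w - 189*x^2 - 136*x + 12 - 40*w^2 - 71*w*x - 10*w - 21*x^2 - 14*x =-400*w^2 + 180*w - 210*x^2 + x*(-710*w - 240) + 360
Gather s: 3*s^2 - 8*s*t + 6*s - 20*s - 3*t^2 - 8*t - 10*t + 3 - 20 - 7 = 3*s^2 + s*(-8*t - 14) - 3*t^2 - 18*t - 24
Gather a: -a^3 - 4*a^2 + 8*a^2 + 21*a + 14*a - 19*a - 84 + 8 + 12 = -a^3 + 4*a^2 + 16*a - 64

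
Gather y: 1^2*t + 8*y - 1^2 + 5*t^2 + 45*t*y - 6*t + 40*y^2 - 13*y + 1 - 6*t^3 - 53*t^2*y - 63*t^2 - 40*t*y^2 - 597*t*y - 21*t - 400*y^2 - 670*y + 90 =-6*t^3 - 58*t^2 - 26*t + y^2*(-40*t - 360) + y*(-53*t^2 - 552*t - 675) + 90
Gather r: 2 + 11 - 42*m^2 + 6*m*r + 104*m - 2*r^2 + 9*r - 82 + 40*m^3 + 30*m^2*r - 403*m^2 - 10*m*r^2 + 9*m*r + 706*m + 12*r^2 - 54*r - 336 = 40*m^3 - 445*m^2 + 810*m + r^2*(10 - 10*m) + r*(30*m^2 + 15*m - 45) - 405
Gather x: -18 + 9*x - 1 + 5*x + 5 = 14*x - 14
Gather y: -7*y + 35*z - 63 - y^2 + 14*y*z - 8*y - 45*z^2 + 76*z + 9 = -y^2 + y*(14*z - 15) - 45*z^2 + 111*z - 54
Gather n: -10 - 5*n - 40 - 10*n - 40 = -15*n - 90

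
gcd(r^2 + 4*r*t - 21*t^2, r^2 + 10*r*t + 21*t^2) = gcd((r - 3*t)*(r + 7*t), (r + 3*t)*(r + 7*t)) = r + 7*t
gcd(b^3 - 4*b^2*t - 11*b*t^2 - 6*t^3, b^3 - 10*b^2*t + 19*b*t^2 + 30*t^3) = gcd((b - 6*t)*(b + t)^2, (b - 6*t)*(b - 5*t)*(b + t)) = -b^2 + 5*b*t + 6*t^2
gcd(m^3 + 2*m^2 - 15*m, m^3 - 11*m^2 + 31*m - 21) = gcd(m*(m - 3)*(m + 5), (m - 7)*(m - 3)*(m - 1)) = m - 3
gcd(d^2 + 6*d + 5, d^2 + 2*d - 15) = d + 5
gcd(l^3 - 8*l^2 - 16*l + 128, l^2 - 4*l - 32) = l^2 - 4*l - 32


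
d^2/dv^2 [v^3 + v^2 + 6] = 6*v + 2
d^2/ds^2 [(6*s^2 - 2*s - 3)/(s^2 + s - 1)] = 2*(-8*s^3 + 9*s^2 - 15*s - 2)/(s^6 + 3*s^5 - 5*s^3 + 3*s - 1)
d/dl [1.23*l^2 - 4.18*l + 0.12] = 2.46*l - 4.18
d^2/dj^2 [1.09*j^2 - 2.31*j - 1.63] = 2.18000000000000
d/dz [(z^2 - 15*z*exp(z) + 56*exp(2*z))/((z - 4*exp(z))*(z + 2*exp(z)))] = (-13*z^3 + 128*z^2*exp(z) + 13*z^2 - 232*z*exp(2*z) - 128*z*exp(z) + 232*exp(2*z))*exp(z)/(z^4 - 4*z^3*exp(z) - 12*z^2*exp(2*z) + 32*z*exp(3*z) + 64*exp(4*z))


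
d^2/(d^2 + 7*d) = d/(d + 7)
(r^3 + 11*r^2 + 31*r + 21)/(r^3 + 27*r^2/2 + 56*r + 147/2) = 2*(r + 1)/(2*r + 7)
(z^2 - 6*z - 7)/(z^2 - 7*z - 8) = (z - 7)/(z - 8)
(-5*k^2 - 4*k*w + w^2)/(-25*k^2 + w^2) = (k + w)/(5*k + w)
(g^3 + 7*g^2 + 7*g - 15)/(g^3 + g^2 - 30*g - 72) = (g^2 + 4*g - 5)/(g^2 - 2*g - 24)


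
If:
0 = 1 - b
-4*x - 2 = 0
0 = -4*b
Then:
No Solution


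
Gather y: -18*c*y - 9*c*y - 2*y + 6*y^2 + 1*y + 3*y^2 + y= -27*c*y + 9*y^2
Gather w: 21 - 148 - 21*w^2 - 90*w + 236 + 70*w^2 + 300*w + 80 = 49*w^2 + 210*w + 189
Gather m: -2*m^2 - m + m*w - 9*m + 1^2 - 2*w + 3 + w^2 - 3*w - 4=-2*m^2 + m*(w - 10) + w^2 - 5*w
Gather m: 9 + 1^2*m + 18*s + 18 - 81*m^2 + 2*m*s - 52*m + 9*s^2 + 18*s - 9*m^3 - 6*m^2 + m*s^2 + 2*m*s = -9*m^3 - 87*m^2 + m*(s^2 + 4*s - 51) + 9*s^2 + 36*s + 27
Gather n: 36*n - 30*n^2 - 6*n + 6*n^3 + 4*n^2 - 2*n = 6*n^3 - 26*n^2 + 28*n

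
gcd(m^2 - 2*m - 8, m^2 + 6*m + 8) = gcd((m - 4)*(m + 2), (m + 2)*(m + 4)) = m + 2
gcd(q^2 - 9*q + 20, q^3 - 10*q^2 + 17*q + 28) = q - 4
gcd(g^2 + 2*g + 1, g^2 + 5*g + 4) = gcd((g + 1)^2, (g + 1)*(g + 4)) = g + 1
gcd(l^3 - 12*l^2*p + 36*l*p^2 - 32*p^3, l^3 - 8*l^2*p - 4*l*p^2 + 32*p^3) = l^2 - 10*l*p + 16*p^2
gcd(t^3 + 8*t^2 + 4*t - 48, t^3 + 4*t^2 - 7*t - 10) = t - 2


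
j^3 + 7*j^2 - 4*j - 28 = (j - 2)*(j + 2)*(j + 7)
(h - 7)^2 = h^2 - 14*h + 49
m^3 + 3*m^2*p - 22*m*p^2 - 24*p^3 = (m - 4*p)*(m + p)*(m + 6*p)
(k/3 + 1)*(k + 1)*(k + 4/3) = k^3/3 + 16*k^2/9 + 25*k/9 + 4/3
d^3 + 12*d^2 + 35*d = d*(d + 5)*(d + 7)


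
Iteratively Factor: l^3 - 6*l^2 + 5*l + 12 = (l - 3)*(l^2 - 3*l - 4) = (l - 4)*(l - 3)*(l + 1)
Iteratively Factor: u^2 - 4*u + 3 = (u - 3)*(u - 1)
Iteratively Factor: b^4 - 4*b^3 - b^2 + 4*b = (b - 4)*(b^3 - b) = (b - 4)*(b + 1)*(b^2 - b) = b*(b - 4)*(b + 1)*(b - 1)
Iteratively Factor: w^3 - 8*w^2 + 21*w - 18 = (w - 3)*(w^2 - 5*w + 6) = (w - 3)*(w - 2)*(w - 3)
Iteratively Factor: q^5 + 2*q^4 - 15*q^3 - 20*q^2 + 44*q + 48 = (q + 4)*(q^4 - 2*q^3 - 7*q^2 + 8*q + 12) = (q + 1)*(q + 4)*(q^3 - 3*q^2 - 4*q + 12) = (q - 2)*(q + 1)*(q + 4)*(q^2 - q - 6) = (q - 3)*(q - 2)*(q + 1)*(q + 4)*(q + 2)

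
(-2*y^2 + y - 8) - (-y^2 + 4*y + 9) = -y^2 - 3*y - 17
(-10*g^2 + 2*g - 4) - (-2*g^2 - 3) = -8*g^2 + 2*g - 1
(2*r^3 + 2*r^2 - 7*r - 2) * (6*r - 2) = 12*r^4 + 8*r^3 - 46*r^2 + 2*r + 4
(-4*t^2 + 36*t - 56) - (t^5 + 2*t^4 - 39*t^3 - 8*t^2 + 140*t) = -t^5 - 2*t^4 + 39*t^3 + 4*t^2 - 104*t - 56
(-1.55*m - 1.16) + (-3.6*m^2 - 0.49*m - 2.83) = -3.6*m^2 - 2.04*m - 3.99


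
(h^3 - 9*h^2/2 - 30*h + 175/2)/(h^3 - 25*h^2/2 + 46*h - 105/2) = (h + 5)/(h - 3)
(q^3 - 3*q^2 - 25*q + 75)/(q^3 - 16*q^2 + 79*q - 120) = (q + 5)/(q - 8)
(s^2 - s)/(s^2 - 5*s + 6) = s*(s - 1)/(s^2 - 5*s + 6)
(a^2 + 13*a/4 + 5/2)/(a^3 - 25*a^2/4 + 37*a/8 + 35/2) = 2*(a + 2)/(2*a^2 - 15*a + 28)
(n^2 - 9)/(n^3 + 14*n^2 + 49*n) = (n^2 - 9)/(n*(n^2 + 14*n + 49))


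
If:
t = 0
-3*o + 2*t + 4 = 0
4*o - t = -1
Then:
No Solution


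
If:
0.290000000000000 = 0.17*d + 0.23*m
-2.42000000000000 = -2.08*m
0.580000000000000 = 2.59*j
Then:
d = 0.13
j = 0.22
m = 1.16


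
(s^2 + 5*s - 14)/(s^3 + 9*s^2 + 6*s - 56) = 1/(s + 4)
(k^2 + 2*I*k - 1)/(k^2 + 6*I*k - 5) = (k + I)/(k + 5*I)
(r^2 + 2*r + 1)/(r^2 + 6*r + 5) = (r + 1)/(r + 5)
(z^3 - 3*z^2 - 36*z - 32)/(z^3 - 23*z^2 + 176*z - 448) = (z^2 + 5*z + 4)/(z^2 - 15*z + 56)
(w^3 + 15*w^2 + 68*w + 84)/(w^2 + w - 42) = (w^2 + 8*w + 12)/(w - 6)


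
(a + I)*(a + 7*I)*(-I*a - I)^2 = -a^4 - 2*a^3 - 8*I*a^3 + 6*a^2 - 16*I*a^2 + 14*a - 8*I*a + 7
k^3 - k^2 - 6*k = k*(k - 3)*(k + 2)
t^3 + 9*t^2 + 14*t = t*(t + 2)*(t + 7)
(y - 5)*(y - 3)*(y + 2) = y^3 - 6*y^2 - y + 30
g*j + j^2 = j*(g + j)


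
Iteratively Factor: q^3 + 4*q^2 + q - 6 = (q + 3)*(q^2 + q - 2) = (q + 2)*(q + 3)*(q - 1)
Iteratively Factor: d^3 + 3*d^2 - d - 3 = (d + 3)*(d^2 - 1) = (d + 1)*(d + 3)*(d - 1)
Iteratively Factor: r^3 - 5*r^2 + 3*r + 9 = (r - 3)*(r^2 - 2*r - 3) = (r - 3)*(r + 1)*(r - 3)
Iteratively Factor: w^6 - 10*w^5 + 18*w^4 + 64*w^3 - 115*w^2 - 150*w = (w - 5)*(w^5 - 5*w^4 - 7*w^3 + 29*w^2 + 30*w) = (w - 5)*(w - 3)*(w^4 - 2*w^3 - 13*w^2 - 10*w) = w*(w - 5)*(w - 3)*(w^3 - 2*w^2 - 13*w - 10) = w*(w - 5)*(w - 3)*(w + 2)*(w^2 - 4*w - 5) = w*(w - 5)^2*(w - 3)*(w + 2)*(w + 1)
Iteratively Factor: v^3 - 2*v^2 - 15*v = (v - 5)*(v^2 + 3*v) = v*(v - 5)*(v + 3)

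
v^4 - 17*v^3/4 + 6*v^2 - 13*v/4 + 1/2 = (v - 2)*(v - 1)^2*(v - 1/4)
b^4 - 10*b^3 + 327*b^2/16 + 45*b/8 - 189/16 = (b - 7)*(b - 3)*(b - 3/4)*(b + 3/4)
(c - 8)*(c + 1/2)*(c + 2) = c^3 - 11*c^2/2 - 19*c - 8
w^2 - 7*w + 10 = (w - 5)*(w - 2)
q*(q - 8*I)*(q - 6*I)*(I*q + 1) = I*q^4 + 15*q^3 - 62*I*q^2 - 48*q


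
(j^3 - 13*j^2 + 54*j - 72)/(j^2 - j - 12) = (j^2 - 9*j + 18)/(j + 3)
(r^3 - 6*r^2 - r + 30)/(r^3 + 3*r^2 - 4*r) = (r^3 - 6*r^2 - r + 30)/(r*(r^2 + 3*r - 4))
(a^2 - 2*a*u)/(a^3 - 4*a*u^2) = 1/(a + 2*u)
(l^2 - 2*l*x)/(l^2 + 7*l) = (l - 2*x)/(l + 7)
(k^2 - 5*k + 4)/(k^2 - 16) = (k - 1)/(k + 4)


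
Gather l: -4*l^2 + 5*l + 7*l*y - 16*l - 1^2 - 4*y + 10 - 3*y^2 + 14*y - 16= -4*l^2 + l*(7*y - 11) - 3*y^2 + 10*y - 7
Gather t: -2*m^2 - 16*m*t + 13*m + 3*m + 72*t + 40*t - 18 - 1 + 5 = -2*m^2 + 16*m + t*(112 - 16*m) - 14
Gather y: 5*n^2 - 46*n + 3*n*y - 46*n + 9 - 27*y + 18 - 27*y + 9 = 5*n^2 - 92*n + y*(3*n - 54) + 36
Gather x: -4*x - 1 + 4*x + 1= 0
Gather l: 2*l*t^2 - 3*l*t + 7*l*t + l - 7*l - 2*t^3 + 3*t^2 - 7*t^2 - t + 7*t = l*(2*t^2 + 4*t - 6) - 2*t^3 - 4*t^2 + 6*t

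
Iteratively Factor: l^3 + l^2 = (l)*(l^2 + l) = l*(l + 1)*(l)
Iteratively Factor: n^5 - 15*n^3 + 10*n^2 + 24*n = (n - 2)*(n^4 + 2*n^3 - 11*n^2 - 12*n) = n*(n - 2)*(n^3 + 2*n^2 - 11*n - 12) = n*(n - 2)*(n + 1)*(n^2 + n - 12) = n*(n - 2)*(n + 1)*(n + 4)*(n - 3)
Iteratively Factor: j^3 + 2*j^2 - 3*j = (j)*(j^2 + 2*j - 3) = j*(j - 1)*(j + 3)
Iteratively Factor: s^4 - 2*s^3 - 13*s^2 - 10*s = (s)*(s^3 - 2*s^2 - 13*s - 10) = s*(s - 5)*(s^2 + 3*s + 2) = s*(s - 5)*(s + 1)*(s + 2)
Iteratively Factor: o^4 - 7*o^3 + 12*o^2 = (o - 3)*(o^3 - 4*o^2) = o*(o - 3)*(o^2 - 4*o) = o^2*(o - 3)*(o - 4)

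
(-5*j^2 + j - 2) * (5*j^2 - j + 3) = -25*j^4 + 10*j^3 - 26*j^2 + 5*j - 6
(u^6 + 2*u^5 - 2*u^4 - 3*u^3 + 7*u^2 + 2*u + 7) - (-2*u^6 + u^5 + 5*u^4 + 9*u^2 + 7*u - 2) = 3*u^6 + u^5 - 7*u^4 - 3*u^3 - 2*u^2 - 5*u + 9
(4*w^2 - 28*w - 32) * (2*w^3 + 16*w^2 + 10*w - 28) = 8*w^5 + 8*w^4 - 472*w^3 - 904*w^2 + 464*w + 896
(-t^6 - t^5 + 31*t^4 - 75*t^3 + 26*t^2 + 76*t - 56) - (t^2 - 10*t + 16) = -t^6 - t^5 + 31*t^4 - 75*t^3 + 25*t^2 + 86*t - 72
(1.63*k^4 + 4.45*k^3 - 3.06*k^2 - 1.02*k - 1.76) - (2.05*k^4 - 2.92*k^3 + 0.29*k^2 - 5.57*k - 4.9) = -0.42*k^4 + 7.37*k^3 - 3.35*k^2 + 4.55*k + 3.14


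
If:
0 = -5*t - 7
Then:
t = -7/5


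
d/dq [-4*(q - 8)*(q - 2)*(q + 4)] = -12*q^2 + 48*q + 96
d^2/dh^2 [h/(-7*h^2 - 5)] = 14*h*(15 - 7*h^2)/(7*h^2 + 5)^3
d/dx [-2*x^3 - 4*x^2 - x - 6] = -6*x^2 - 8*x - 1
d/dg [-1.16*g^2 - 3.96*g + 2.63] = -2.32*g - 3.96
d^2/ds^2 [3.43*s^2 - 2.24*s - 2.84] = 6.86000000000000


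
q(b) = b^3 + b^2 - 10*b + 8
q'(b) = 3*b^2 + 2*b - 10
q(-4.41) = -14.22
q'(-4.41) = 39.52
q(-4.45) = -15.82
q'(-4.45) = 40.51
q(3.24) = 20.11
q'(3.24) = 27.97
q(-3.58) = 10.73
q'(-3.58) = 21.29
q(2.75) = 8.86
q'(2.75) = 18.19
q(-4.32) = -10.76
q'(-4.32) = 37.35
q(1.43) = -1.33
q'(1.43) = -1.01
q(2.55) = 5.58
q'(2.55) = 14.61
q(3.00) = 14.00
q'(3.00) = 23.00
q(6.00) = 200.00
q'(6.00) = 110.00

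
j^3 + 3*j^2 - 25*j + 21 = (j - 3)*(j - 1)*(j + 7)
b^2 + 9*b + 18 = (b + 3)*(b + 6)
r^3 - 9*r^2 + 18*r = r*(r - 6)*(r - 3)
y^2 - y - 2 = (y - 2)*(y + 1)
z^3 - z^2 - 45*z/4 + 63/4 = (z - 3)*(z - 3/2)*(z + 7/2)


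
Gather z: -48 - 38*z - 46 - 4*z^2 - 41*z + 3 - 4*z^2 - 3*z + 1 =-8*z^2 - 82*z - 90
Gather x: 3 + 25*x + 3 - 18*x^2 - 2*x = -18*x^2 + 23*x + 6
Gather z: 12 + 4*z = 4*z + 12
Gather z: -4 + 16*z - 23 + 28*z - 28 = 44*z - 55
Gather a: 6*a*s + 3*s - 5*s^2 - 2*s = 6*a*s - 5*s^2 + s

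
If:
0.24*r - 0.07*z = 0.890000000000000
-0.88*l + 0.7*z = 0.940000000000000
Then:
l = 0.795454545454545*z - 1.06818181818182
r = 0.291666666666667*z + 3.70833333333333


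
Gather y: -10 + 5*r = 5*r - 10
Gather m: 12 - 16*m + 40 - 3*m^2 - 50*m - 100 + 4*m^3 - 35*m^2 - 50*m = 4*m^3 - 38*m^2 - 116*m - 48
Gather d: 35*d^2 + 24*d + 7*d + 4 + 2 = 35*d^2 + 31*d + 6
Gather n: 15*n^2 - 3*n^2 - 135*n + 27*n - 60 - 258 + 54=12*n^2 - 108*n - 264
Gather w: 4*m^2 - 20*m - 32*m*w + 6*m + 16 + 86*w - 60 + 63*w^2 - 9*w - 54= 4*m^2 - 14*m + 63*w^2 + w*(77 - 32*m) - 98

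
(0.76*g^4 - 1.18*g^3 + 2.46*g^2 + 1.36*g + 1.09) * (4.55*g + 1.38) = 3.458*g^5 - 4.3202*g^4 + 9.5646*g^3 + 9.5828*g^2 + 6.8363*g + 1.5042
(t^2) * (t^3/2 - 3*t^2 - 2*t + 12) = t^5/2 - 3*t^4 - 2*t^3 + 12*t^2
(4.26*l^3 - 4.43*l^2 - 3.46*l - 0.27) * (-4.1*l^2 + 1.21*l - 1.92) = -17.466*l^5 + 23.3176*l^4 + 0.646499999999998*l^3 + 5.426*l^2 + 6.3165*l + 0.5184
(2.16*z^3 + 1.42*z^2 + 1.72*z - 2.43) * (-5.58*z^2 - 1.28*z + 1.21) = -12.0528*z^5 - 10.6884*z^4 - 8.8016*z^3 + 13.076*z^2 + 5.1916*z - 2.9403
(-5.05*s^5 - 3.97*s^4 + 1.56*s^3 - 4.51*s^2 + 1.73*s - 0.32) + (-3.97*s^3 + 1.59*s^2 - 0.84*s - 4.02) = -5.05*s^5 - 3.97*s^4 - 2.41*s^3 - 2.92*s^2 + 0.89*s - 4.34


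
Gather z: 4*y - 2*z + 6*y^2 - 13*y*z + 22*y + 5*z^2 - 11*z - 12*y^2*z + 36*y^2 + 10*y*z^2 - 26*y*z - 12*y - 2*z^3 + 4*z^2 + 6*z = 42*y^2 + 14*y - 2*z^3 + z^2*(10*y + 9) + z*(-12*y^2 - 39*y - 7)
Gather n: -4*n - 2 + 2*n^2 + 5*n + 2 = 2*n^2 + n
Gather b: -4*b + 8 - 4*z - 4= -4*b - 4*z + 4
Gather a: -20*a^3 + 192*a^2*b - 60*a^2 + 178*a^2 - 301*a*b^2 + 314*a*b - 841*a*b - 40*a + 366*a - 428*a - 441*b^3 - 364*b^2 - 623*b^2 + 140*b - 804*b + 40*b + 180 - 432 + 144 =-20*a^3 + a^2*(192*b + 118) + a*(-301*b^2 - 527*b - 102) - 441*b^3 - 987*b^2 - 624*b - 108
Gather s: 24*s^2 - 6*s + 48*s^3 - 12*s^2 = 48*s^3 + 12*s^2 - 6*s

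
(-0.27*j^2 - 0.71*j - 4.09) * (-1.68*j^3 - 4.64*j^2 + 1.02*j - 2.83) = 0.4536*j^5 + 2.4456*j^4 + 9.8902*j^3 + 19.0175*j^2 - 2.1625*j + 11.5747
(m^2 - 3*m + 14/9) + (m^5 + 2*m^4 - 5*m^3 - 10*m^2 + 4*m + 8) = m^5 + 2*m^4 - 5*m^3 - 9*m^2 + m + 86/9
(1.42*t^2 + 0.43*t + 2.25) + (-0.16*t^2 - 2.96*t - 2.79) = 1.26*t^2 - 2.53*t - 0.54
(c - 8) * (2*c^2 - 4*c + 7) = 2*c^3 - 20*c^2 + 39*c - 56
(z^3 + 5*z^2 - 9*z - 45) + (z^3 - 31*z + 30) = 2*z^3 + 5*z^2 - 40*z - 15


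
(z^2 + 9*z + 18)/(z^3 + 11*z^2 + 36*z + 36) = 1/(z + 2)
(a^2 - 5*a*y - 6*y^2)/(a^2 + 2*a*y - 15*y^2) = (a^2 - 5*a*y - 6*y^2)/(a^2 + 2*a*y - 15*y^2)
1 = 1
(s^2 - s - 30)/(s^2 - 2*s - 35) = (s - 6)/(s - 7)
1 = 1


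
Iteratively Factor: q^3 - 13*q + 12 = (q - 1)*(q^2 + q - 12) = (q - 1)*(q + 4)*(q - 3)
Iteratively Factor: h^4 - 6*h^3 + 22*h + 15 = (h - 3)*(h^3 - 3*h^2 - 9*h - 5) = (h - 3)*(h + 1)*(h^2 - 4*h - 5) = (h - 3)*(h + 1)^2*(h - 5)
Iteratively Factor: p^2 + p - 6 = (p - 2)*(p + 3)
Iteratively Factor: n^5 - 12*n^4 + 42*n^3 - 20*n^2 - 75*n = (n + 1)*(n^4 - 13*n^3 + 55*n^2 - 75*n) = n*(n + 1)*(n^3 - 13*n^2 + 55*n - 75) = n*(n - 3)*(n + 1)*(n^2 - 10*n + 25) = n*(n - 5)*(n - 3)*(n + 1)*(n - 5)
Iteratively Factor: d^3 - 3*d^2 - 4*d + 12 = (d + 2)*(d^2 - 5*d + 6) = (d - 3)*(d + 2)*(d - 2)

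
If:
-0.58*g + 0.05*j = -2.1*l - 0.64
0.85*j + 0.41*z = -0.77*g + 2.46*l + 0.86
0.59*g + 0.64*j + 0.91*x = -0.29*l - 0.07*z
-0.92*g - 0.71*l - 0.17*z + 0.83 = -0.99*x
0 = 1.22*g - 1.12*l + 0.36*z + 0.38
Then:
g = 0.49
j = 1.59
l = -0.21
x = -1.11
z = -3.36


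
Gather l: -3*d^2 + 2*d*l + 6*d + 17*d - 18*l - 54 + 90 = -3*d^2 + 23*d + l*(2*d - 18) + 36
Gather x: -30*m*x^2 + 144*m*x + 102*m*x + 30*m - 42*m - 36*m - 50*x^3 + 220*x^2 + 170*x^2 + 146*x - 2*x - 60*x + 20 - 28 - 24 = -48*m - 50*x^3 + x^2*(390 - 30*m) + x*(246*m + 84) - 32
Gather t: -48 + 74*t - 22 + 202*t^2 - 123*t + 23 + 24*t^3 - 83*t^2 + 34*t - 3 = 24*t^3 + 119*t^2 - 15*t - 50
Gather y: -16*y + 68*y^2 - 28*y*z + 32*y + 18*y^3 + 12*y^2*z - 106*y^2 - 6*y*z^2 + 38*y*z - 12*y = 18*y^3 + y^2*(12*z - 38) + y*(-6*z^2 + 10*z + 4)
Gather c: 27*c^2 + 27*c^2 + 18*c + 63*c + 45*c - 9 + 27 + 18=54*c^2 + 126*c + 36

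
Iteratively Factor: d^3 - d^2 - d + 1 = (d - 1)*(d^2 - 1) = (d - 1)*(d + 1)*(d - 1)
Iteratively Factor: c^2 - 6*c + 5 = (c - 1)*(c - 5)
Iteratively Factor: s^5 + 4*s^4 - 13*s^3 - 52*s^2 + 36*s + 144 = (s + 4)*(s^4 - 13*s^2 + 36) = (s + 2)*(s + 4)*(s^3 - 2*s^2 - 9*s + 18) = (s - 2)*(s + 2)*(s + 4)*(s^2 - 9) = (s - 3)*(s - 2)*(s + 2)*(s + 4)*(s + 3)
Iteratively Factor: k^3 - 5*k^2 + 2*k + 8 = (k + 1)*(k^2 - 6*k + 8) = (k - 4)*(k + 1)*(k - 2)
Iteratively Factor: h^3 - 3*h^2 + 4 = (h - 2)*(h^2 - h - 2) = (h - 2)*(h + 1)*(h - 2)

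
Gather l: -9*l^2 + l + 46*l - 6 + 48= -9*l^2 + 47*l + 42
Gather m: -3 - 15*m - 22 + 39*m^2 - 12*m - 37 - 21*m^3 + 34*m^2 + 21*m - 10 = -21*m^3 + 73*m^2 - 6*m - 72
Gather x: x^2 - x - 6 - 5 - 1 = x^2 - x - 12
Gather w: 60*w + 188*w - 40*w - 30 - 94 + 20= 208*w - 104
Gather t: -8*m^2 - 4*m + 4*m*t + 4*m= -8*m^2 + 4*m*t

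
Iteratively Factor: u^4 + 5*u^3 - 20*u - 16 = (u - 2)*(u^3 + 7*u^2 + 14*u + 8) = (u - 2)*(u + 4)*(u^2 + 3*u + 2) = (u - 2)*(u + 1)*(u + 4)*(u + 2)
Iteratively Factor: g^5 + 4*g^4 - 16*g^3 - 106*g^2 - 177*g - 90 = (g + 3)*(g^4 + g^3 - 19*g^2 - 49*g - 30) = (g + 2)*(g + 3)*(g^3 - g^2 - 17*g - 15) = (g - 5)*(g + 2)*(g + 3)*(g^2 + 4*g + 3) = (g - 5)*(g + 2)*(g + 3)^2*(g + 1)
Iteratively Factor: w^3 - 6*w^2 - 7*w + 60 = (w - 5)*(w^2 - w - 12) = (w - 5)*(w - 4)*(w + 3)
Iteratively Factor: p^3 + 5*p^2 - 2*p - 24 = (p + 4)*(p^2 + p - 6) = (p - 2)*(p + 4)*(p + 3)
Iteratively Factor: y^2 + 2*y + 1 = (y + 1)*(y + 1)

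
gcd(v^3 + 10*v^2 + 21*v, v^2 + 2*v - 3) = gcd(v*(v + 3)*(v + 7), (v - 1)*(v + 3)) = v + 3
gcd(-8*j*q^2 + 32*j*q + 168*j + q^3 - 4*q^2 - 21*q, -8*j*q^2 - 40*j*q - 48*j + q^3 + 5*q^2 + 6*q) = -8*j*q - 24*j + q^2 + 3*q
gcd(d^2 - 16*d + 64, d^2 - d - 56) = d - 8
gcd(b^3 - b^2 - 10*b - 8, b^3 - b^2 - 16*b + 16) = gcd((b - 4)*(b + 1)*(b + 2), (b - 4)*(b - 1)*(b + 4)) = b - 4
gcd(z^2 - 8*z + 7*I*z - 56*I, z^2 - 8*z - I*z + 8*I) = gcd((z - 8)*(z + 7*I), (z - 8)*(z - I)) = z - 8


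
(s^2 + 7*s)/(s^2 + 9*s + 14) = s/(s + 2)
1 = 1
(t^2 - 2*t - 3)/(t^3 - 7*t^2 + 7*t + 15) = 1/(t - 5)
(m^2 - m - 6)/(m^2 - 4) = (m - 3)/(m - 2)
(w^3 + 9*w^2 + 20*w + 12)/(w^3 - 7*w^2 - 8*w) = (w^2 + 8*w + 12)/(w*(w - 8))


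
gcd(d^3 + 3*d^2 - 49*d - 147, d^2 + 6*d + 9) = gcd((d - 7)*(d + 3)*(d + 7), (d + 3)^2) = d + 3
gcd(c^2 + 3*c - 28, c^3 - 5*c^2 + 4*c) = c - 4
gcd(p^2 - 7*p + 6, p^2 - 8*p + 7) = p - 1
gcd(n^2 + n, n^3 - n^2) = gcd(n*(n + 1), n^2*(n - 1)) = n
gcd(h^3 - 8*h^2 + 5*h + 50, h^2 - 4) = h + 2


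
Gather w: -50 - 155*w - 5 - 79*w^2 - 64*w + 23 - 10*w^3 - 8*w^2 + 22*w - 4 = -10*w^3 - 87*w^2 - 197*w - 36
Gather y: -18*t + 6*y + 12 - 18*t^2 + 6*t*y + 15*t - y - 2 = -18*t^2 - 3*t + y*(6*t + 5) + 10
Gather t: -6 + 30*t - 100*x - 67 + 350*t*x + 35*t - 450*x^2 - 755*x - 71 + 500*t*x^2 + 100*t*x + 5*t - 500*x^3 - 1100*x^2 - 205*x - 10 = t*(500*x^2 + 450*x + 70) - 500*x^3 - 1550*x^2 - 1060*x - 154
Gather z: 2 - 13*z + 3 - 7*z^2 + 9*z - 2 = -7*z^2 - 4*z + 3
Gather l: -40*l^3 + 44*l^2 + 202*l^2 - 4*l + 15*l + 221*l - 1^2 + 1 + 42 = -40*l^3 + 246*l^2 + 232*l + 42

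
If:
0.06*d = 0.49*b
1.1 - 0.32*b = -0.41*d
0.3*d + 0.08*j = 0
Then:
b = -0.36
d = -2.97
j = 11.12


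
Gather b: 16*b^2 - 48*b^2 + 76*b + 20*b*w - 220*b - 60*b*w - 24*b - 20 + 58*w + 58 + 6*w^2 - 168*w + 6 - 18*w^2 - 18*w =-32*b^2 + b*(-40*w - 168) - 12*w^2 - 128*w + 44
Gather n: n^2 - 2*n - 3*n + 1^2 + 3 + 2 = n^2 - 5*n + 6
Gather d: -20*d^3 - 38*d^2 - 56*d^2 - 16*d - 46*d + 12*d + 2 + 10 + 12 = -20*d^3 - 94*d^2 - 50*d + 24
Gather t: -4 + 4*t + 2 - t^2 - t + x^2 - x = -t^2 + 3*t + x^2 - x - 2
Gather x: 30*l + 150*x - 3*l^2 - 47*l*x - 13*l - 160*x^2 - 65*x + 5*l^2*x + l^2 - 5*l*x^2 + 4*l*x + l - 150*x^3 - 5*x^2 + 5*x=-2*l^2 + 18*l - 150*x^3 + x^2*(-5*l - 165) + x*(5*l^2 - 43*l + 90)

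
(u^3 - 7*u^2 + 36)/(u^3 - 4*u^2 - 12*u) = (u - 3)/u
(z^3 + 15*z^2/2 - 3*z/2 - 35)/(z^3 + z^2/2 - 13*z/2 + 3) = (2*z^2 + 19*z + 35)/(2*z^2 + 5*z - 3)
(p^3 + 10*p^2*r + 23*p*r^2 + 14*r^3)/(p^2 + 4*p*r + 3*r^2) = (p^2 + 9*p*r + 14*r^2)/(p + 3*r)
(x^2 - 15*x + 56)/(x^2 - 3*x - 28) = (x - 8)/(x + 4)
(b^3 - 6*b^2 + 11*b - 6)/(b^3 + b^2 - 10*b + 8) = (b - 3)/(b + 4)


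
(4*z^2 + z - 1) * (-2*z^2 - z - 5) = -8*z^4 - 6*z^3 - 19*z^2 - 4*z + 5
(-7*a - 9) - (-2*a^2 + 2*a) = 2*a^2 - 9*a - 9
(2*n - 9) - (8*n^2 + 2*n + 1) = -8*n^2 - 10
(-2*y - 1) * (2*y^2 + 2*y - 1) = -4*y^3 - 6*y^2 + 1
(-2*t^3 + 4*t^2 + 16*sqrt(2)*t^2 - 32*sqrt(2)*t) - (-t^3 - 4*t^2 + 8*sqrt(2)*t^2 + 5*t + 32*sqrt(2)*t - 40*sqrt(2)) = -t^3 + 8*t^2 + 8*sqrt(2)*t^2 - 64*sqrt(2)*t - 5*t + 40*sqrt(2)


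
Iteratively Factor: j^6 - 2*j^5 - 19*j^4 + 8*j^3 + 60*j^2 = (j)*(j^5 - 2*j^4 - 19*j^3 + 8*j^2 + 60*j) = j*(j - 2)*(j^4 - 19*j^2 - 30*j) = j*(j - 5)*(j - 2)*(j^3 + 5*j^2 + 6*j) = j^2*(j - 5)*(j - 2)*(j^2 + 5*j + 6) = j^2*(j - 5)*(j - 2)*(j + 3)*(j + 2)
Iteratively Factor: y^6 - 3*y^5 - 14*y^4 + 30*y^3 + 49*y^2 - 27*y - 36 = (y + 3)*(y^5 - 6*y^4 + 4*y^3 + 18*y^2 - 5*y - 12) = (y + 1)*(y + 3)*(y^4 - 7*y^3 + 11*y^2 + 7*y - 12) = (y - 3)*(y + 1)*(y + 3)*(y^3 - 4*y^2 - y + 4) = (y - 4)*(y - 3)*(y + 1)*(y + 3)*(y^2 - 1) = (y - 4)*(y - 3)*(y + 1)^2*(y + 3)*(y - 1)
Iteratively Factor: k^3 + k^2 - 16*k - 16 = (k - 4)*(k^2 + 5*k + 4) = (k - 4)*(k + 1)*(k + 4)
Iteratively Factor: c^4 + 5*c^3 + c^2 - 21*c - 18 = (c + 3)*(c^3 + 2*c^2 - 5*c - 6) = (c + 1)*(c + 3)*(c^2 + c - 6) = (c - 2)*(c + 1)*(c + 3)*(c + 3)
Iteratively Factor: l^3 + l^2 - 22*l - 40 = (l + 2)*(l^2 - l - 20) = (l - 5)*(l + 2)*(l + 4)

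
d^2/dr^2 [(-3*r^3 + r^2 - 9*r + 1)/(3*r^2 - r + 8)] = 2*(-9*r^3 + 27*r^2 + 63*r - 31)/(27*r^6 - 27*r^5 + 225*r^4 - 145*r^3 + 600*r^2 - 192*r + 512)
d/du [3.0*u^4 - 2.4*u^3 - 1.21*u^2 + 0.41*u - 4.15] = 12.0*u^3 - 7.2*u^2 - 2.42*u + 0.41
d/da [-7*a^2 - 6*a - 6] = -14*a - 6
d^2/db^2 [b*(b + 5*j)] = 2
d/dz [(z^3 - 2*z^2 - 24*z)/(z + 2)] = 2*(z^3 + 2*z^2 - 4*z - 24)/(z^2 + 4*z + 4)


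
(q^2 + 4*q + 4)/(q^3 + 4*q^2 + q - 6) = (q + 2)/(q^2 + 2*q - 3)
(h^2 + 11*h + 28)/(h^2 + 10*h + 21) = (h + 4)/(h + 3)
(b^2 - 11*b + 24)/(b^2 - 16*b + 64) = (b - 3)/(b - 8)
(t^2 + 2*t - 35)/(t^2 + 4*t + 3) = (t^2 + 2*t - 35)/(t^2 + 4*t + 3)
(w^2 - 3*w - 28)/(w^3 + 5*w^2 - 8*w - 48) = (w - 7)/(w^2 + w - 12)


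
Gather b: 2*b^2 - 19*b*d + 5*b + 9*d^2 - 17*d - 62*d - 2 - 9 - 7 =2*b^2 + b*(5 - 19*d) + 9*d^2 - 79*d - 18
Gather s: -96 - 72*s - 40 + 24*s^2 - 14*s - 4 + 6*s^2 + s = 30*s^2 - 85*s - 140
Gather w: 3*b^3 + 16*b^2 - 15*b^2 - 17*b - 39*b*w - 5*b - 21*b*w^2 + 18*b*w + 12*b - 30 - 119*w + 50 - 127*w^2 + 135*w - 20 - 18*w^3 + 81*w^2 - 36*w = 3*b^3 + b^2 - 10*b - 18*w^3 + w^2*(-21*b - 46) + w*(-21*b - 20)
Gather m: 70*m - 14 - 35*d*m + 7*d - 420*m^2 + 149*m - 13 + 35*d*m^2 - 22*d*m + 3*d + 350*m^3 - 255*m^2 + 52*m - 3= 10*d + 350*m^3 + m^2*(35*d - 675) + m*(271 - 57*d) - 30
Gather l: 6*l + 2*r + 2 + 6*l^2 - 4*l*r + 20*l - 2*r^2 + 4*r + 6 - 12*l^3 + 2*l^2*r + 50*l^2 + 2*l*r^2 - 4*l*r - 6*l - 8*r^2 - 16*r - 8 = -12*l^3 + l^2*(2*r + 56) + l*(2*r^2 - 8*r + 20) - 10*r^2 - 10*r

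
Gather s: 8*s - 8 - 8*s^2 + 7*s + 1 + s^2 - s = -7*s^2 + 14*s - 7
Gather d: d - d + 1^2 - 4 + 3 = 0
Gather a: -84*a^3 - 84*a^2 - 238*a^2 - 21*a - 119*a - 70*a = -84*a^3 - 322*a^2 - 210*a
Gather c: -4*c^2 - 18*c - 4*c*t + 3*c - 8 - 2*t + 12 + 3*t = -4*c^2 + c*(-4*t - 15) + t + 4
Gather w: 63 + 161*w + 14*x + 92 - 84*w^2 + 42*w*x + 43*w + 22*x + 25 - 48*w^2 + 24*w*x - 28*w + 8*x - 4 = -132*w^2 + w*(66*x + 176) + 44*x + 176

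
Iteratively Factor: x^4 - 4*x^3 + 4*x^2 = (x)*(x^3 - 4*x^2 + 4*x) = x*(x - 2)*(x^2 - 2*x) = x^2*(x - 2)*(x - 2)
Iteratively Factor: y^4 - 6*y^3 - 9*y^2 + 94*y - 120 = (y - 5)*(y^3 - y^2 - 14*y + 24) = (y - 5)*(y - 3)*(y^2 + 2*y - 8) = (y - 5)*(y - 3)*(y - 2)*(y + 4)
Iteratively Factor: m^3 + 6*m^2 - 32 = (m + 4)*(m^2 + 2*m - 8) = (m + 4)^2*(m - 2)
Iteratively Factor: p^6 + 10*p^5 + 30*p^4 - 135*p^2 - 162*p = (p + 3)*(p^5 + 7*p^4 + 9*p^3 - 27*p^2 - 54*p) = (p + 3)^2*(p^4 + 4*p^3 - 3*p^2 - 18*p) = (p + 3)^3*(p^3 + p^2 - 6*p) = p*(p + 3)^3*(p^2 + p - 6) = p*(p - 2)*(p + 3)^3*(p + 3)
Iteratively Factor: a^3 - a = (a + 1)*(a^2 - a) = a*(a + 1)*(a - 1)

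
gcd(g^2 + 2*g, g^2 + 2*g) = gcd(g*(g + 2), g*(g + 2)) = g^2 + 2*g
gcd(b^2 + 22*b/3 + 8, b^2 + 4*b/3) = b + 4/3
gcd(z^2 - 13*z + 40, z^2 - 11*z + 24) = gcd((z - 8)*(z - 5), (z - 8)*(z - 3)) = z - 8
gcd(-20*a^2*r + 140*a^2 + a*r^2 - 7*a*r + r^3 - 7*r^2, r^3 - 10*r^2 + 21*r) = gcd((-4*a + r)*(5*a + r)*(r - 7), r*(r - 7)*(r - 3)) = r - 7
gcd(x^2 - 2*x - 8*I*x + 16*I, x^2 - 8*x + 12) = x - 2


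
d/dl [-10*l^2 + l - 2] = 1 - 20*l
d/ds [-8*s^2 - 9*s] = -16*s - 9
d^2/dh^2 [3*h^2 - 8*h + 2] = 6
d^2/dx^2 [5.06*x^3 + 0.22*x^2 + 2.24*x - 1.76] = 30.36*x + 0.44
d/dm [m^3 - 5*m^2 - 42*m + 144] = 3*m^2 - 10*m - 42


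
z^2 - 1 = (z - 1)*(z + 1)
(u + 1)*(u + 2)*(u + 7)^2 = u^4 + 17*u^3 + 93*u^2 + 175*u + 98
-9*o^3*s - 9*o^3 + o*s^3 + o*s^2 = (-3*o + s)*(3*o + s)*(o*s + o)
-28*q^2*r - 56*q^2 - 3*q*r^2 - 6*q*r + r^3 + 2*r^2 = (-7*q + r)*(4*q + r)*(r + 2)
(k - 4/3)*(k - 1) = k^2 - 7*k/3 + 4/3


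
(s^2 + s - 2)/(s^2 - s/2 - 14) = 2*(-s^2 - s + 2)/(-2*s^2 + s + 28)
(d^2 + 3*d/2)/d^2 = (d + 3/2)/d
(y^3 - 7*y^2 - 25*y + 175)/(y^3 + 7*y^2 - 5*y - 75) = (y^2 - 12*y + 35)/(y^2 + 2*y - 15)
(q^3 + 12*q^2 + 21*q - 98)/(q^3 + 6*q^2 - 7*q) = (q^2 + 5*q - 14)/(q*(q - 1))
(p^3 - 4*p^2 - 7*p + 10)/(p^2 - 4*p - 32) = (-p^3 + 4*p^2 + 7*p - 10)/(-p^2 + 4*p + 32)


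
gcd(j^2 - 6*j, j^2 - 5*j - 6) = j - 6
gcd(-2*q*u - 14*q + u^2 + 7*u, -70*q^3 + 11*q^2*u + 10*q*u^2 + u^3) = 2*q - u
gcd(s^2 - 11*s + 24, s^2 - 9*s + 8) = s - 8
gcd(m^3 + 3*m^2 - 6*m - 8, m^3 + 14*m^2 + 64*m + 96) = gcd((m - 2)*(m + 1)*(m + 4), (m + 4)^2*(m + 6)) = m + 4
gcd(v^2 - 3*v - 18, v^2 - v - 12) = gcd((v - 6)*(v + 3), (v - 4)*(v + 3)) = v + 3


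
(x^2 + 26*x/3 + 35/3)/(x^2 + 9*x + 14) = (x + 5/3)/(x + 2)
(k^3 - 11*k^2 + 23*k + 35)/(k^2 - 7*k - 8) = (k^2 - 12*k + 35)/(k - 8)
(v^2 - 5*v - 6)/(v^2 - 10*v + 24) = (v + 1)/(v - 4)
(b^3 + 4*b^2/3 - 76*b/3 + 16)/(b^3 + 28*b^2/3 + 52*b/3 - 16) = (b - 4)/(b + 4)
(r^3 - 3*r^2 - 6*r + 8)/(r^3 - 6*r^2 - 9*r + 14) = (r - 4)/(r - 7)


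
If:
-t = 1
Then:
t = -1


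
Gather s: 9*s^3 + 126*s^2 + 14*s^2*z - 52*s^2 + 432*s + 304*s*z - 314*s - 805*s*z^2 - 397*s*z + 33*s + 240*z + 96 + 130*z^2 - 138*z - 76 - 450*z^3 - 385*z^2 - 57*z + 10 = 9*s^3 + s^2*(14*z + 74) + s*(-805*z^2 - 93*z + 151) - 450*z^3 - 255*z^2 + 45*z + 30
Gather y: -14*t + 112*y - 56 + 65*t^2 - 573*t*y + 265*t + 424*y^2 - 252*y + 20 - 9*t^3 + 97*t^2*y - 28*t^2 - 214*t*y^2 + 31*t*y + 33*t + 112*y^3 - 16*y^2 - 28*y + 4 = -9*t^3 + 37*t^2 + 284*t + 112*y^3 + y^2*(408 - 214*t) + y*(97*t^2 - 542*t - 168) - 32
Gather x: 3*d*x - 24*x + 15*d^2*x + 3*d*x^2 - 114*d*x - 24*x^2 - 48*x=x^2*(3*d - 24) + x*(15*d^2 - 111*d - 72)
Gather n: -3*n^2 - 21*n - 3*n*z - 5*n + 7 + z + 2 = -3*n^2 + n*(-3*z - 26) + z + 9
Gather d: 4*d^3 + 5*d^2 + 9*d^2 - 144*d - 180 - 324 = 4*d^3 + 14*d^2 - 144*d - 504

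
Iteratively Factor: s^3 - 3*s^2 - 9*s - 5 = (s - 5)*(s^2 + 2*s + 1) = (s - 5)*(s + 1)*(s + 1)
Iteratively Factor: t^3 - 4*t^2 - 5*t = (t)*(t^2 - 4*t - 5) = t*(t - 5)*(t + 1)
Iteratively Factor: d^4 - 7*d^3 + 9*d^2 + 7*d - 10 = (d + 1)*(d^3 - 8*d^2 + 17*d - 10) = (d - 5)*(d + 1)*(d^2 - 3*d + 2) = (d - 5)*(d - 1)*(d + 1)*(d - 2)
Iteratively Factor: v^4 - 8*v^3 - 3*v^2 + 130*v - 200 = (v + 4)*(v^3 - 12*v^2 + 45*v - 50) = (v - 5)*(v + 4)*(v^2 - 7*v + 10) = (v - 5)*(v - 2)*(v + 4)*(v - 5)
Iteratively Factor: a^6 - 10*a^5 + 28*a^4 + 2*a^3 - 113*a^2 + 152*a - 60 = (a - 1)*(a^5 - 9*a^4 + 19*a^3 + 21*a^2 - 92*a + 60) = (a - 5)*(a - 1)*(a^4 - 4*a^3 - a^2 + 16*a - 12) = (a - 5)*(a - 2)*(a - 1)*(a^3 - 2*a^2 - 5*a + 6) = (a - 5)*(a - 2)*(a - 1)*(a + 2)*(a^2 - 4*a + 3) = (a - 5)*(a - 2)*(a - 1)^2*(a + 2)*(a - 3)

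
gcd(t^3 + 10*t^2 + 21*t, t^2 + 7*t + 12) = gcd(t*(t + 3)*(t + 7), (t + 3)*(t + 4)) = t + 3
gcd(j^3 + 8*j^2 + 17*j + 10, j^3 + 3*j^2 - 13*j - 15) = j^2 + 6*j + 5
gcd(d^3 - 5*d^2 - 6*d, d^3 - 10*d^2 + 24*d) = d^2 - 6*d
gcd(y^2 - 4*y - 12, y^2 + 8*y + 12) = y + 2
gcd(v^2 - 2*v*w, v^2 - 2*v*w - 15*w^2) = 1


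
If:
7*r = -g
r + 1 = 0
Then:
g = 7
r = -1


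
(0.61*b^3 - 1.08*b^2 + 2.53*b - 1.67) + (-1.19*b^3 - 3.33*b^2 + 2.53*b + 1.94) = -0.58*b^3 - 4.41*b^2 + 5.06*b + 0.27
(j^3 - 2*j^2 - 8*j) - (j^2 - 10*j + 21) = j^3 - 3*j^2 + 2*j - 21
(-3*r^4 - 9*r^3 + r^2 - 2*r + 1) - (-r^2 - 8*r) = -3*r^4 - 9*r^3 + 2*r^2 + 6*r + 1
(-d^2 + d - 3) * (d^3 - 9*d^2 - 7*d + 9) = -d^5 + 10*d^4 - 5*d^3 + 11*d^2 + 30*d - 27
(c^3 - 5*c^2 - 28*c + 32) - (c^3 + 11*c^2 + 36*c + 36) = -16*c^2 - 64*c - 4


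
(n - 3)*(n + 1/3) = n^2 - 8*n/3 - 1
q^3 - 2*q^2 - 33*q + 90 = (q - 5)*(q - 3)*(q + 6)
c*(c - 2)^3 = c^4 - 6*c^3 + 12*c^2 - 8*c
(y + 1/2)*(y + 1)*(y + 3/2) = y^3 + 3*y^2 + 11*y/4 + 3/4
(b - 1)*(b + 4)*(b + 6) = b^3 + 9*b^2 + 14*b - 24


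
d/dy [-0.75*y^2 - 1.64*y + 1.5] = -1.5*y - 1.64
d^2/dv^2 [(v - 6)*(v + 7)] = 2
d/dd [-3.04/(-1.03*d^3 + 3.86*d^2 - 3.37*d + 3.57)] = (-9.3936*d^2 + 23.4688*d - 10.2448)/(1.03*d^3 - 3.86*d^2 + 3.37*d - 3.57)^2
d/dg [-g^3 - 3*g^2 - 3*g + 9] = -3*g^2 - 6*g - 3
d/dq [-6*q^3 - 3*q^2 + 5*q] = -18*q^2 - 6*q + 5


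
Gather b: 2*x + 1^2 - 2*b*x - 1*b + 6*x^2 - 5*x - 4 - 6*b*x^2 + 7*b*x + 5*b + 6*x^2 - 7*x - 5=b*(-6*x^2 + 5*x + 4) + 12*x^2 - 10*x - 8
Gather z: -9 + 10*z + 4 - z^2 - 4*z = -z^2 + 6*z - 5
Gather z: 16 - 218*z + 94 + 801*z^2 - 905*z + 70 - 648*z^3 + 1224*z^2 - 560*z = -648*z^3 + 2025*z^2 - 1683*z + 180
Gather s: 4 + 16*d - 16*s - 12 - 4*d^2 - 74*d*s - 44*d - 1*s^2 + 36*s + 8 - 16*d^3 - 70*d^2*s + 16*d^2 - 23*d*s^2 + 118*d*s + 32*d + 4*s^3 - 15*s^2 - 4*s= -16*d^3 + 12*d^2 + 4*d + 4*s^3 + s^2*(-23*d - 16) + s*(-70*d^2 + 44*d + 16)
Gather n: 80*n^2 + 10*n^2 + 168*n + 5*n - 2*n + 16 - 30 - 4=90*n^2 + 171*n - 18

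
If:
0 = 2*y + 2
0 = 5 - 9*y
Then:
No Solution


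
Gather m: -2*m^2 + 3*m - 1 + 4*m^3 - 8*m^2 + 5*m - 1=4*m^3 - 10*m^2 + 8*m - 2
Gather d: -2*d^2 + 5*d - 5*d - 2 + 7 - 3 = 2 - 2*d^2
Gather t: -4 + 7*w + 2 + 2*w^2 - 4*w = 2*w^2 + 3*w - 2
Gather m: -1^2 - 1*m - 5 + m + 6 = 0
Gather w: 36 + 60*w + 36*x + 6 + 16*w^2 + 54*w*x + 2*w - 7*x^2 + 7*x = 16*w^2 + w*(54*x + 62) - 7*x^2 + 43*x + 42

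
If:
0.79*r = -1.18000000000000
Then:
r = -1.49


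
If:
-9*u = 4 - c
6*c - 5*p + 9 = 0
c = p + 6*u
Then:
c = 1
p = 3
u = -1/3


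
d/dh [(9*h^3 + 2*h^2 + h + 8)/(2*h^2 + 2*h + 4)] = (9*h^4 + 18*h^3 + 55*h^2 - 8*h - 6)/(2*(h^4 + 2*h^3 + 5*h^2 + 4*h + 4))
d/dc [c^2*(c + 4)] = c*(3*c + 8)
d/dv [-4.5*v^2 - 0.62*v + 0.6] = -9.0*v - 0.62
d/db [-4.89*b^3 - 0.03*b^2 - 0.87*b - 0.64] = -14.67*b^2 - 0.06*b - 0.87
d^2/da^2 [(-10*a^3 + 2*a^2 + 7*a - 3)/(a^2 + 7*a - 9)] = 2*(-587*a^3 + 1935*a^2 - 2304*a + 429)/(a^6 + 21*a^5 + 120*a^4 - 35*a^3 - 1080*a^2 + 1701*a - 729)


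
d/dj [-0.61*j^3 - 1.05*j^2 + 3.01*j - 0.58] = -1.83*j^2 - 2.1*j + 3.01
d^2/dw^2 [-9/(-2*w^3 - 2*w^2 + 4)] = 9*(w^2*(3*w + 2)^2 - (3*w + 1)*(w^3 + w^2 - 2))/(w^3 + w^2 - 2)^3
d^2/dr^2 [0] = 0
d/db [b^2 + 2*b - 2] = 2*b + 2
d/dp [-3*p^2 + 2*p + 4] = 2 - 6*p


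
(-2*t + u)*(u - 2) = -2*t*u + 4*t + u^2 - 2*u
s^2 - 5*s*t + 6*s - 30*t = (s + 6)*(s - 5*t)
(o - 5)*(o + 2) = o^2 - 3*o - 10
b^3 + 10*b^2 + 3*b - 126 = (b - 3)*(b + 6)*(b + 7)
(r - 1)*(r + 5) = r^2 + 4*r - 5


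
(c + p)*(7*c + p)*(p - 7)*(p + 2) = 7*c^2*p^2 - 35*c^2*p - 98*c^2 + 8*c*p^3 - 40*c*p^2 - 112*c*p + p^4 - 5*p^3 - 14*p^2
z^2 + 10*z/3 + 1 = (z + 1/3)*(z + 3)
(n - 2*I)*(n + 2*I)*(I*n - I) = I*n^3 - I*n^2 + 4*I*n - 4*I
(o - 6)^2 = o^2 - 12*o + 36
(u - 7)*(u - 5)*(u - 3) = u^3 - 15*u^2 + 71*u - 105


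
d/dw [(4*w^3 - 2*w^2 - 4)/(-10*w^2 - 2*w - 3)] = 4*(-10*w^4 - 4*w^3 - 8*w^2 - 17*w - 2)/(100*w^4 + 40*w^3 + 64*w^2 + 12*w + 9)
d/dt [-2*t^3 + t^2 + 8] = 2*t*(1 - 3*t)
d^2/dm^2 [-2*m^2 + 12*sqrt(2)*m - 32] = -4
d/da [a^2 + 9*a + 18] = 2*a + 9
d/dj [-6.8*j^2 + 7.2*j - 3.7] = 7.2 - 13.6*j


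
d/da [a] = 1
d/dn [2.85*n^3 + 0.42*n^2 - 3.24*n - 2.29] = 8.55*n^2 + 0.84*n - 3.24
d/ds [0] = 0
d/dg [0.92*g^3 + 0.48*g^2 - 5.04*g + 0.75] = 2.76*g^2 + 0.96*g - 5.04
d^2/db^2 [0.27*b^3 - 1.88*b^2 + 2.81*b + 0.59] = 1.62*b - 3.76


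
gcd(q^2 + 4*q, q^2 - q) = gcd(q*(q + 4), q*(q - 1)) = q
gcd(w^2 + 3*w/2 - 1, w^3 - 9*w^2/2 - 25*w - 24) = w + 2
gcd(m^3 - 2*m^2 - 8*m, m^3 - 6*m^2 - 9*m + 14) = m + 2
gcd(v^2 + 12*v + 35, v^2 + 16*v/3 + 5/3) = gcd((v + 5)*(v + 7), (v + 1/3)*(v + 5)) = v + 5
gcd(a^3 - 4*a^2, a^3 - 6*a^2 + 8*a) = a^2 - 4*a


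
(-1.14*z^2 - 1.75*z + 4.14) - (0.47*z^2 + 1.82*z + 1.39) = -1.61*z^2 - 3.57*z + 2.75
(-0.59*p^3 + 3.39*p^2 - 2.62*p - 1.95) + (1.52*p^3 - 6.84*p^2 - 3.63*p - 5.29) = 0.93*p^3 - 3.45*p^2 - 6.25*p - 7.24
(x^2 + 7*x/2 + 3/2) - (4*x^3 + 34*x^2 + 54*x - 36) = -4*x^3 - 33*x^2 - 101*x/2 + 75/2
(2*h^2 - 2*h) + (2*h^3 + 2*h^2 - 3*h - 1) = 2*h^3 + 4*h^2 - 5*h - 1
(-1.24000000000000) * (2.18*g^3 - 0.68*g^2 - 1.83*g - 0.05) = -2.7032*g^3 + 0.8432*g^2 + 2.2692*g + 0.062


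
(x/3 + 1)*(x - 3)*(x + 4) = x^3/3 + 4*x^2/3 - 3*x - 12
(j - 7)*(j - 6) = j^2 - 13*j + 42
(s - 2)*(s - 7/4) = s^2 - 15*s/4 + 7/2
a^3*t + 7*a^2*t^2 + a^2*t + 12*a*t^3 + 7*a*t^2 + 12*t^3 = (a + 3*t)*(a + 4*t)*(a*t + t)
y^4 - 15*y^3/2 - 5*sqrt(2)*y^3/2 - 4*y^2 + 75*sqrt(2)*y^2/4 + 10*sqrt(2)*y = y*(y - 8)*(y + 1/2)*(y - 5*sqrt(2)/2)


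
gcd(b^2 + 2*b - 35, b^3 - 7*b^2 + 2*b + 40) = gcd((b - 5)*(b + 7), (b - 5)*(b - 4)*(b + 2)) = b - 5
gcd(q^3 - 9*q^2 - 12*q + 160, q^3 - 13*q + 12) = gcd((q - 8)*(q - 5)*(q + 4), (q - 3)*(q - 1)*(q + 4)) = q + 4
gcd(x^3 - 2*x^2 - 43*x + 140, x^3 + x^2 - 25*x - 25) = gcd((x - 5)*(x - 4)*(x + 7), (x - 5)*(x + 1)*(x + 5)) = x - 5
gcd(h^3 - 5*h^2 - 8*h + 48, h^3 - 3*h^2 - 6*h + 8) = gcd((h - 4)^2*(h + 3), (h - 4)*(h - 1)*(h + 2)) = h - 4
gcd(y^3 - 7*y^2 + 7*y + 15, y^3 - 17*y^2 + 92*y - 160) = y - 5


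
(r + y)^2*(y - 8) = r^2*y - 8*r^2 + 2*r*y^2 - 16*r*y + y^3 - 8*y^2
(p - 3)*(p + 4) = p^2 + p - 12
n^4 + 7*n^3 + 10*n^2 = n^2*(n + 2)*(n + 5)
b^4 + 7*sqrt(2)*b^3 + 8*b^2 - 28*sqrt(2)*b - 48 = (b - 2)*(b + 2)*(b + sqrt(2))*(b + 6*sqrt(2))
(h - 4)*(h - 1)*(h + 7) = h^3 + 2*h^2 - 31*h + 28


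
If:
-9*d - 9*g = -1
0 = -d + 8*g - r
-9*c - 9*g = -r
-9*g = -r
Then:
No Solution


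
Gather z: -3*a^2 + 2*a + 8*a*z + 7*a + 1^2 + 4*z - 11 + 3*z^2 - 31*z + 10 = -3*a^2 + 9*a + 3*z^2 + z*(8*a - 27)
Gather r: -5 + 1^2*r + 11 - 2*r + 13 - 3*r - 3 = 16 - 4*r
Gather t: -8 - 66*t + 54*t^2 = 54*t^2 - 66*t - 8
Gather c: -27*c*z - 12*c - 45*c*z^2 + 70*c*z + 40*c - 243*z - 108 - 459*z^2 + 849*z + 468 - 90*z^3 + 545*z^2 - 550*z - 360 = c*(-45*z^2 + 43*z + 28) - 90*z^3 + 86*z^2 + 56*z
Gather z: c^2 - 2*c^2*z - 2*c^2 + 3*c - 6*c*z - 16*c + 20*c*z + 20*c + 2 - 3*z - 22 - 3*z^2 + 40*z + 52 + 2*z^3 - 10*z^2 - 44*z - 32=-c^2 + 7*c + 2*z^3 - 13*z^2 + z*(-2*c^2 + 14*c - 7)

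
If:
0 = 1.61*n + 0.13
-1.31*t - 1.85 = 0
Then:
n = -0.08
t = -1.41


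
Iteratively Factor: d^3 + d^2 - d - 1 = (d + 1)*(d^2 - 1) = (d + 1)^2*(d - 1)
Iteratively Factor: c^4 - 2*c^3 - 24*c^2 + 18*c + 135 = (c + 3)*(c^3 - 5*c^2 - 9*c + 45) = (c - 3)*(c + 3)*(c^2 - 2*c - 15) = (c - 3)*(c + 3)^2*(c - 5)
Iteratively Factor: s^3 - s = (s)*(s^2 - 1) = s*(s - 1)*(s + 1)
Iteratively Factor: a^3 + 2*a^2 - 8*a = (a - 2)*(a^2 + 4*a) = a*(a - 2)*(a + 4)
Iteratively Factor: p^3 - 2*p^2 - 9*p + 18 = (p + 3)*(p^2 - 5*p + 6) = (p - 2)*(p + 3)*(p - 3)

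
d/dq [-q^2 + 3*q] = 3 - 2*q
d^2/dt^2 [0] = 0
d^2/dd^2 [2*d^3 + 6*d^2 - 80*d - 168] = 12*d + 12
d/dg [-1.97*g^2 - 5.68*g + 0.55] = -3.94*g - 5.68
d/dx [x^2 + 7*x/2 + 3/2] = 2*x + 7/2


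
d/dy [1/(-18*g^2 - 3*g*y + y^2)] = (3*g - 2*y)/(18*g^2 + 3*g*y - y^2)^2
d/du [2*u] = 2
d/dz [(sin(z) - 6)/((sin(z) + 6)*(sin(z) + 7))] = (12*sin(z) + cos(z)^2 + 119)*cos(z)/((sin(z) + 6)^2*(sin(z) + 7)^2)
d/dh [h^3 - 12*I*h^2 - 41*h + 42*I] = 3*h^2 - 24*I*h - 41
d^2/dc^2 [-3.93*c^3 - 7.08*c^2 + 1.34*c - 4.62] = -23.58*c - 14.16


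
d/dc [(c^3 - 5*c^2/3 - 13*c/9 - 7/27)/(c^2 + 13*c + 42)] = (27*c^4 + 702*c^3 + 2856*c^2 - 3766*c - 1547)/(27*(c^4 + 26*c^3 + 253*c^2 + 1092*c + 1764))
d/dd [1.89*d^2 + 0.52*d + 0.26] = 3.78*d + 0.52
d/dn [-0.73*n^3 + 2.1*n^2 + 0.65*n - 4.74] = -2.19*n^2 + 4.2*n + 0.65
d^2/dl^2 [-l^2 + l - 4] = -2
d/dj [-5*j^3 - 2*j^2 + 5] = j*(-15*j - 4)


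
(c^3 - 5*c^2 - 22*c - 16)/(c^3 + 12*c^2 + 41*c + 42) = (c^2 - 7*c - 8)/(c^2 + 10*c + 21)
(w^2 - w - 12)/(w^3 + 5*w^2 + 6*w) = (w - 4)/(w*(w + 2))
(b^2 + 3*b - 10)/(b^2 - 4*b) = (b^2 + 3*b - 10)/(b*(b - 4))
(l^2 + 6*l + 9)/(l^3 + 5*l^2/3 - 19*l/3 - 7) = 3*(l + 3)/(3*l^2 - 4*l - 7)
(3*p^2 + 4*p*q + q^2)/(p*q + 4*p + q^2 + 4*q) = (3*p + q)/(q + 4)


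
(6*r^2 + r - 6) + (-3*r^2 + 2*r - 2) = 3*r^2 + 3*r - 8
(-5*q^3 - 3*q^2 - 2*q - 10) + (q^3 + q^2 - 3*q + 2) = -4*q^3 - 2*q^2 - 5*q - 8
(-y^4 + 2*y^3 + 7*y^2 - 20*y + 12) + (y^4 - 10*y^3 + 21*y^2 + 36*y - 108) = -8*y^3 + 28*y^2 + 16*y - 96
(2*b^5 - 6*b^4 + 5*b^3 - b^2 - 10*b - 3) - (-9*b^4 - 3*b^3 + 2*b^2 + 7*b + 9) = 2*b^5 + 3*b^4 + 8*b^3 - 3*b^2 - 17*b - 12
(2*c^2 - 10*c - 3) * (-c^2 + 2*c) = -2*c^4 + 14*c^3 - 17*c^2 - 6*c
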